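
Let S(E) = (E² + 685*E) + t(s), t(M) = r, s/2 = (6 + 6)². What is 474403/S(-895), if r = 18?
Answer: 474403/187968 ≈ 2.5238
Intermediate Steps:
s = 288 (s = 2*(6 + 6)² = 2*12² = 2*144 = 288)
t(M) = 18
S(E) = 18 + E² + 685*E (S(E) = (E² + 685*E) + 18 = 18 + E² + 685*E)
474403/S(-895) = 474403/(18 + (-895)² + 685*(-895)) = 474403/(18 + 801025 - 613075) = 474403/187968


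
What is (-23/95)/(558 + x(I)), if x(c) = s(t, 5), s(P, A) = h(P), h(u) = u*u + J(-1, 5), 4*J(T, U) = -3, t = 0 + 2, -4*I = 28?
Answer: -92/213275 ≈ -0.00043137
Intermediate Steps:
I = -7 (I = -¼*28 = -7)
t = 2
J(T, U) = -¾ (J(T, U) = (¼)*(-3) = -¾)
h(u) = -¾ + u² (h(u) = u*u - ¾ = u² - ¾ = -¾ + u²)
s(P, A) = -¾ + P²
x(c) = 13/4 (x(c) = -¾ + 2² = -¾ + 4 = 13/4)
(-23/95)/(558 + x(I)) = (-23/95)/(558 + 13/4) = (-23*1/95)/(2245/4) = (4/2245)*(-23/95) = -92/213275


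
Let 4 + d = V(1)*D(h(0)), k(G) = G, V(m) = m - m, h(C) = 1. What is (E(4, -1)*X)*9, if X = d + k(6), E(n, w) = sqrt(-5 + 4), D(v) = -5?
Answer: 18*I ≈ 18.0*I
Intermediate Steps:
V(m) = 0
d = -4 (d = -4 + 0*(-5) = -4 + 0 = -4)
E(n, w) = I (E(n, w) = sqrt(-1) = I)
X = 2 (X = -4 + 6 = 2)
(E(4, -1)*X)*9 = (I*2)*9 = (2*I)*9 = 18*I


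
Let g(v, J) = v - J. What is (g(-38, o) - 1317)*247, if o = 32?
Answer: -342589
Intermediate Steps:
(g(-38, o) - 1317)*247 = ((-38 - 1*32) - 1317)*247 = ((-38 - 32) - 1317)*247 = (-70 - 1317)*247 = -1387*247 = -342589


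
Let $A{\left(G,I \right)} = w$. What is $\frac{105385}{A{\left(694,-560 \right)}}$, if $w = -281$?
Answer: $- \frac{105385}{281} \approx -375.04$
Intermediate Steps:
$A{\left(G,I \right)} = -281$
$\frac{105385}{A{\left(694,-560 \right)}} = \frac{105385}{-281} = 105385 \left(- \frac{1}{281}\right) = - \frac{105385}{281}$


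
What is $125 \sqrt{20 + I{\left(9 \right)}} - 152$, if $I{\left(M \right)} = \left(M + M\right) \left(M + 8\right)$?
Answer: $-152 + 125 \sqrt{326} \approx 2104.9$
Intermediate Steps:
$I{\left(M \right)} = 2 M \left(8 + M\right)$
$125 \sqrt{20 + I{\left(9 \right)}} - 152 = 125 \sqrt{20 + 2 \cdot 9 \left(8 + 9\right)} - 152 = 125 \sqrt{20 + 2 \cdot 9 \cdot 17} - 152 = 125 \sqrt{20 + 306} - 152 = 125 \sqrt{326} - 152 = -152 + 125 \sqrt{326}$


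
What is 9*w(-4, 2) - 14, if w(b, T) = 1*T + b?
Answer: -32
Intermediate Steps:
w(b, T) = T + b
9*w(-4, 2) - 14 = 9*(2 - 4) - 14 = 9*(-2) - 14 = -18 - 14 = -32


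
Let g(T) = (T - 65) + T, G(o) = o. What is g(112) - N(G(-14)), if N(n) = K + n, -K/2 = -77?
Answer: 19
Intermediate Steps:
K = 154 (K = -2*(-77) = 154)
g(T) = -65 + 2*T (g(T) = (-65 + T) + T = -65 + 2*T)
N(n) = 154 + n
g(112) - N(G(-14)) = (-65 + 2*112) - (154 - 14) = (-65 + 224) - 1*140 = 159 - 140 = 19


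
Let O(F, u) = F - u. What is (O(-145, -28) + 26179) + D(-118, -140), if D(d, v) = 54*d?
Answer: 19690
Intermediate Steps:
(O(-145, -28) + 26179) + D(-118, -140) = ((-145 - 1*(-28)) + 26179) + 54*(-118) = ((-145 + 28) + 26179) - 6372 = (-117 + 26179) - 6372 = 26062 - 6372 = 19690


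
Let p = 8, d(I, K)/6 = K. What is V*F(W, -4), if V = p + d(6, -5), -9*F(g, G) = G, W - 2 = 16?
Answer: -88/9 ≈ -9.7778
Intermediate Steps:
W = 18 (W = 2 + 16 = 18)
d(I, K) = 6*K
F(g, G) = -G/9
V = -22 (V = 8 + 6*(-5) = 8 - 30 = -22)
V*F(W, -4) = -(-22)*(-4)/9 = -22*4/9 = -88/9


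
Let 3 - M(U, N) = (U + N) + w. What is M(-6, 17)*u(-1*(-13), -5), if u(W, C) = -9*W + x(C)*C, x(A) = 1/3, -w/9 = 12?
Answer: -35600/3 ≈ -11867.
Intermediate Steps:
w = -108 (w = -9*12 = -108)
x(A) = ⅓
M(U, N) = 111 - N - U (M(U, N) = 3 - ((U + N) - 108) = 3 - ((N + U) - 108) = 3 - (-108 + N + U) = 3 + (108 - N - U) = 111 - N - U)
u(W, C) = -9*W + C/3
M(-6, 17)*u(-1*(-13), -5) = (111 - 1*17 - 1*(-6))*(-(-9)*(-13) + (⅓)*(-5)) = (111 - 17 + 6)*(-9*13 - 5/3) = 100*(-117 - 5/3) = 100*(-356/3) = -35600/3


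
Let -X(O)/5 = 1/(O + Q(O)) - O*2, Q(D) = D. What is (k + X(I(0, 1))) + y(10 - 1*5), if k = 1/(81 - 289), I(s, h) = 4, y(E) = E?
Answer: 9229/208 ≈ 44.370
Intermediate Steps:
k = -1/208 (k = 1/(-208) = -1/208 ≈ -0.0048077)
X(O) = 10*O - 5/(2*O) (X(O) = -5*(1/(O + O) - O*2) = -5*(1/(2*O) - 2*O) = 10*O - 5/(2*O))
(k + X(I(0, 1))) + y(10 - 1*5) = (-1/208 + (10*4 - 5/2/4)) + (10 - 1*5) = (-1/208 + (40 - 5/2*¼)) + (10 - 5) = (-1/208 + (40 - 5/8)) + 5 = (-1/208 + 315/8) + 5 = 8189/208 + 5 = 9229/208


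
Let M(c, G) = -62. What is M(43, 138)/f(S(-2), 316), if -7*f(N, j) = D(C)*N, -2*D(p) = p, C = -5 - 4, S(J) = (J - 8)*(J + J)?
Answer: 217/90 ≈ 2.4111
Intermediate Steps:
S(J) = 2*J*(-8 + J) (S(J) = (-8 + J)*(2*J) = 2*J*(-8 + J))
C = -9 (C = -5 - 1*4 = -5 - 4 = -9)
D(p) = -p/2
f(N, j) = -9*N/14 (f(N, j) = -(-½*(-9))*N/7 = -9*N/14)
M(43, 138)/f(S(-2), 316) = -62*7/(18*(-8 - 2)) = -62/((-9*(-2)*(-10)/7)) = -62/((-9/14*40)) = -62/(-180/7) = -62*(-7/180) = 217/90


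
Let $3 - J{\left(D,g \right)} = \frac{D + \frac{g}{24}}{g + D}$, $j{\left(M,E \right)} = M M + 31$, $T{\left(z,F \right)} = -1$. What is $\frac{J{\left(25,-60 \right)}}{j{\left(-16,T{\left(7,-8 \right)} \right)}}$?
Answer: $\frac{51}{4018} \approx 0.012693$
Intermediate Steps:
$j{\left(M,E \right)} = 31 + M^{2}$ ($j{\left(M,E \right)} = M^{2} + 31 = 31 + M^{2}$)
$J{\left(D,g \right)} = 3 - \frac{D + \frac{g}{24}}{D + g}$ ($J{\left(D,g \right)} = 3 - \frac{D + \frac{g}{24}}{g + D} = 3 - \frac{D + g \frac{1}{24}}{D + g} = 3 - \frac{D + \frac{g}{24}}{D + g}$)
$\frac{J{\left(25,-60 \right)}}{j{\left(-16,T{\left(7,-8 \right)} \right)}} = \frac{\frac{1}{25 - 60} \left(2 \cdot 25 + \frac{71}{24} \left(-60\right)\right)}{31 + \left(-16\right)^{2}} = \frac{\frac{1}{-35} \left(50 - \frac{355}{2}\right)}{31 + 256} = \frac{\left(- \frac{1}{35}\right) \left(- \frac{255}{2}\right)}{287} = \frac{51}{14} \cdot \frac{1}{287} = \frac{51}{4018}$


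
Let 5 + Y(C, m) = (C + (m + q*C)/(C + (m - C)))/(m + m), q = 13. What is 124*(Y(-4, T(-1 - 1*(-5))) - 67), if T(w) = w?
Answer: -9176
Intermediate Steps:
Y(C, m) = -5 + (C + (m + 13*C)/m)/(2*m) (Y(C, m) = -5 + (C + (m + 13*C)/(C + (m - C)))/(m + m) = -5 + (C + (m + 13*C)/m)/((2*m)) = -5 + (C + (m + 13*C)/m)*(1/(2*m)) = -5 + (C + (m + 13*C)/m)/(2*m))
124*(Y(-4, T(-1 - 1*(-5))) - 67) = 124*((-10*(-1 - 1*(-5))² + 13*(-4) + (-1 - 1*(-5))*(1 - 4))/(2*(-1 - 1*(-5))²) - 67) = 124*((-10*(-1 + 5)² - 52 + (-1 + 5)*(-3))/(2*(-1 + 5)²) - 67) = 124*((½)*(-10*4² - 52 + 4*(-3))/4² - 67) = 124*((½)*(1/16)*(-10*16 - 52 - 12) - 67) = 124*((½)*(1/16)*(-160 - 52 - 12) - 67) = 124*((½)*(1/16)*(-224) - 67) = 124*(-7 - 67) = 124*(-74) = -9176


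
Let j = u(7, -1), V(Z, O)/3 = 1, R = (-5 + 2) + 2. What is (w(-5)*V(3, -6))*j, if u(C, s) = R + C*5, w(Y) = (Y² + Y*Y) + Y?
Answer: 4590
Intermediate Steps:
R = -1 (R = -3 + 2 = -1)
V(Z, O) = 3 (V(Z, O) = 3*1 = 3)
w(Y) = Y + 2*Y² (w(Y) = (Y² + Y²) + Y = 2*Y² + Y = Y + 2*Y²)
u(C, s) = -1 + 5*C (u(C, s) = -1 + C*5 = -1 + 5*C)
j = 34 (j = -1 + 5*7 = -1 + 35 = 34)
(w(-5)*V(3, -6))*j = (-5*(1 + 2*(-5))*3)*34 = (-5*(1 - 10)*3)*34 = (-5*(-9)*3)*34 = (45*3)*34 = 135*34 = 4590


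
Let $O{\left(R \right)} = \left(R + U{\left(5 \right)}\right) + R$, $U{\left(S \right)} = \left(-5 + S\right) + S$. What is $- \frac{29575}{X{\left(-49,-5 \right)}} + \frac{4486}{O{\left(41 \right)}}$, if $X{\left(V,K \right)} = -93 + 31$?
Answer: $\frac{2851157}{5394} \approx 528.58$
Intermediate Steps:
$U{\left(S \right)} = -5 + 2 S$
$X{\left(V,K \right)} = -62$
$O{\left(R \right)} = 5 + 2 R$ ($O{\left(R \right)} = \left(R + \left(-5 + 2 \cdot 5\right)\right) + R = \left(R + \left(-5 + 10\right)\right) + R = \left(R + 5\right) + R = \left(5 + R\right) + R = 5 + 2 R$)
$- \frac{29575}{X{\left(-49,-5 \right)}} + \frac{4486}{O{\left(41 \right)}} = - \frac{29575}{-62} + \frac{4486}{5 + 2 \cdot 41} = \left(-29575\right) \left(- \frac{1}{62}\right) + \frac{4486}{5 + 82} = \frac{29575}{62} + \frac{4486}{87} = \frac{2851157}{5394}$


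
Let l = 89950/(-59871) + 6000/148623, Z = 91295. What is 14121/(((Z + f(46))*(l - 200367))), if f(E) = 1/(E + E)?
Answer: -23933636187732/31004136580881711047 ≈ -7.7195e-7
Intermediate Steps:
l = -619495850/423724173 (l = 89950*(-1/59871) + 6000*(1/148623) = -12850/8553 + 2000/49541 = -619495850/423724173 ≈ -1.4620)
f(E) = 1/(2*E)
14121/(((Z + f(46))*(l - 200367))) = 14121/(((91295 + (½)/46)*(-619495850/423724173 - 200367))) = 14121/(((91295 + (½)*(1/46))*(-84900960867341/423724173))) = 14121/(((91295 + 1/92)*(-84900960867341/423724173))) = 14121/(((8399141/92)*(-84900960867341/423724173))) = 14121/(-31004136580881711047/1694896692) = 14121*(-1694896692/31004136580881711047) = -23933636187732/31004136580881711047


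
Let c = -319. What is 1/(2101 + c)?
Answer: 1/1782 ≈ 0.00056117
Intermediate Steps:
1/(2101 + c) = 1/(2101 - 319) = 1/1782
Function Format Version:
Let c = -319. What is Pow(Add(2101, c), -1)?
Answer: Rational(1, 1782) ≈ 0.00056117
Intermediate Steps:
Pow(Add(2101, c), -1) = Pow(Add(2101, -319), -1) = Pow(1782, -1) = Rational(1, 1782)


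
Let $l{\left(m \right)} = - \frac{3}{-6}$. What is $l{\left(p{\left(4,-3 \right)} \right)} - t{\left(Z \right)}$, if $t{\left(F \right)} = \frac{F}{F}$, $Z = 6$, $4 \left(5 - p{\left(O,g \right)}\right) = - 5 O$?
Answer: $- \frac{1}{2} \approx -0.5$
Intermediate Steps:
$p{\left(O,g \right)} = 5 + \frac{5 O}{4}$ ($p{\left(O,g \right)} = 5 - \frac{\left(-5\right) O}{4} = 5 + \frac{5 O}{4}$)
$l{\left(m \right)} = \frac{1}{2}$ ($l{\left(m \right)} = \left(-3\right) \left(- \frac{1}{6}\right) = \frac{1}{2}$)
$t{\left(F \right)} = 1$
$l{\left(p{\left(4,-3 \right)} \right)} - t{\left(Z \right)} = \frac{1}{2} - 1 = - \frac{1}{2}$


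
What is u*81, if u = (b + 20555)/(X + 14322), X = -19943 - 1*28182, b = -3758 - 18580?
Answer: 144423/33803 ≈ 4.2725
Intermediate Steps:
b = -22338
X = -48125 (X = -19943 - 28182 = -48125)
u = 1783/33803 (u = (-22338 + 20555)/(-48125 + 14322) = -1783/(-33803) = -1783*(-1/33803) = 1783/33803 ≈ 0.052747)
u*81 = (1783/33803)*81 = 144423/33803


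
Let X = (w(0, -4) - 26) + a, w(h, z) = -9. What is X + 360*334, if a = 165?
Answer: 120370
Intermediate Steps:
X = 130 (X = (-9 - 26) + 165 = -35 + 165 = 130)
X + 360*334 = 130 + 360*334 = 130 + 120240 = 120370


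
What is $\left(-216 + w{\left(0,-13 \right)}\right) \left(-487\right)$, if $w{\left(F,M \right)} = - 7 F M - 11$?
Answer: $110549$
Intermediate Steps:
$w{\left(F,M \right)} = -11 - 7 F M$ ($w{\left(F,M \right)} = - 7 F M - 11 = -11 - 7 F M$)
$\left(-216 + w{\left(0,-13 \right)}\right) \left(-487\right) = \left(-216 - \left(11 + 0 \left(-13\right)\right)\right) \left(-487\right) = \left(-216 + \left(-11 + 0\right)\right) \left(-487\right) = \left(-216 - 11\right) \left(-487\right) = \left(-227\right) \left(-487\right) = 110549$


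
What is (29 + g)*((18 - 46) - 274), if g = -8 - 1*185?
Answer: 49528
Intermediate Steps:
g = -193 (g = -8 - 185 = -193)
(29 + g)*((18 - 46) - 274) = (29 - 193)*((18 - 46) - 274) = -164*(-28 - 274) = -164*(-302) = 49528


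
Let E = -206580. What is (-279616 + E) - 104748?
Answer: -590944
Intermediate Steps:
(-279616 + E) - 104748 = (-279616 - 206580) - 104748 = -486196 - 104748 = -590944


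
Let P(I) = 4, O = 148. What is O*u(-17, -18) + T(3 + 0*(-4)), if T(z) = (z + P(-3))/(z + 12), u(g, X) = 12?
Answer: 26647/15 ≈ 1776.5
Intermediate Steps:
T(z) = (4 + z)/(12 + z) (T(z) = (z + 4)/(z + 12) = (4 + z)/(12 + z))
O*u(-17, -18) + T(3 + 0*(-4)) = 148*12 + (4 + (3 + 0*(-4)))/(12 + (3 + 0*(-4))) = 1776 + (4 + (3 + 0))/(12 + (3 + 0)) = 1776 + (4 + 3)/(12 + 3) = 1776 + 7/15 = 26647/15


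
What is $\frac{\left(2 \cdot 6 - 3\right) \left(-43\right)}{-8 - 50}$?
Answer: $\frac{387}{58} \approx 6.6724$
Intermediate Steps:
$\frac{\left(2 \cdot 6 - 3\right) \left(-43\right)}{-8 - 50} = \frac{\left(12 - 3\right) \left(-43\right)}{-58} = 9 \left(-43\right) \left(- \frac{1}{58}\right) = \left(-387\right) \left(- \frac{1}{58}\right) = \frac{387}{58}$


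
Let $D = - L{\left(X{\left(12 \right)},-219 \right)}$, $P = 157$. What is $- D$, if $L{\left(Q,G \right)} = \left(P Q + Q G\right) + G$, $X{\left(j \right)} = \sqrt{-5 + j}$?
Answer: $-219 - 62 \sqrt{7} \approx -383.04$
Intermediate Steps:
$L{\left(Q,G \right)} = G + 157 Q + G Q$ ($L{\left(Q,G \right)} = \left(157 Q + Q G\right) + G = \left(157 Q + G Q\right) + G = G + 157 Q + G Q$)
$D = 219 + 62 \sqrt{7}$ ($D = - (-219 + 157 \sqrt{-5 + 12} - 219 \sqrt{-5 + 12}) = - (-219 + 157 \sqrt{7} - 219 \sqrt{7}) = - (-219 - 62 \sqrt{7}) = 219 + 62 \sqrt{7} \approx 383.04$)
$- D = - (219 + 62 \sqrt{7}) = -219 - 62 \sqrt{7}$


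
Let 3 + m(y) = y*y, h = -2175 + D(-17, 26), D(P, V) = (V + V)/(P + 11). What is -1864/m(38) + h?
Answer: -9445583/4323 ≈ -2185.0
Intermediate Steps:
D(P, V) = 2*V/(11 + P) (D(P, V) = (2*V)/(11 + P) = 2*V/(11 + P))
h = -6551/3 (h = -2175 + 2*26/(11 - 17) = -2175 + 2*26/(-6) = -2175 + 2*26*(-1/6) = -2175 - 26/3 = -6551/3 ≈ -2183.7)
m(y) = -3 + y**2 (m(y) = -3 + y*y = -3 + y**2)
-1864/m(38) + h = -1864/(-3 + 38**2) - 6551/3 = -1864/(-3 + 1444) - 6551/3 = -1864/1441 - 6551/3 = -9445583/4323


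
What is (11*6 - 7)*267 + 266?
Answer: 16019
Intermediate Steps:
(11*6 - 7)*267 + 266 = (66 - 7)*267 + 266 = 59*267 + 266 = 15753 + 266 = 16019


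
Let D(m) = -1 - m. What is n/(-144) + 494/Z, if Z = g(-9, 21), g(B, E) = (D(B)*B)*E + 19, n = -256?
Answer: 19442/13437 ≈ 1.4469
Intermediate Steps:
g(B, E) = 19 + B*E*(-1 - B) (g(B, E) = ((-1 - B)*B)*E + 19 = (B*(-1 - B))*E + 19 = B*E*(-1 - B) + 19 = 19 + B*E*(-1 - B))
Z = -1493 (Z = 19 - 1*(-9)*21*(1 - 9) = 19 - 1*(-9)*21*(-8) = 19 - 1512 = -1493)
n/(-144) + 494/Z = -256/(-144) + 494/(-1493) = -256*(-1/144) + 494*(-1/1493) = 16/9 - 494/1493 = 19442/13437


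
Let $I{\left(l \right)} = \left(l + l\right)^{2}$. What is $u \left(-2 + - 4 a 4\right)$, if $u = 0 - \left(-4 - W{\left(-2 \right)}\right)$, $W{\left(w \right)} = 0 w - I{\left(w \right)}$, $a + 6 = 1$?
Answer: $-936$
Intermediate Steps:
$a = -5$ ($a = -6 + 1 = -5$)
$I{\left(l \right)} = 4 l^{2}$ ($I{\left(l \right)} = \left(2 l\right)^{2} = 4 l^{2}$)
$W{\left(w \right)} = - 4 w^{2}$ ($W{\left(w \right)} = 0 w - 4 w^{2} = 0 - 4 w^{2} = - 4 w^{2}$)
$u = -12$ ($u = 0 - \left(-4 - - 4 \left(-2\right)^{2}\right) = 0 - \left(-4 - \left(-4\right) 4\right) = 0 - \left(-4 - -16\right) = 0 - \left(-4 + 16\right) = 0 - 12 = -12$)
$u \left(-2 + - 4 a 4\right) = - 12 \left(-2 + \left(-4\right) \left(-5\right) 4\right) = - 12 \left(-2 + 20 \cdot 4\right) = - 12 \left(-2 + 80\right) = \left(-12\right) 78 = -936$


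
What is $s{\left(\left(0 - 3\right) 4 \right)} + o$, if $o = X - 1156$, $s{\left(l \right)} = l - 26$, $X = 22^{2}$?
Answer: $-710$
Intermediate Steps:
$X = 484$
$s{\left(l \right)} = -26 + l$ ($s{\left(l \right)} = l - 26 = -26 + l$)
$o = -672$ ($o = 484 - 1156 = -672$)
$s{\left(\left(0 - 3\right) 4 \right)} + o = \left(-26 + \left(0 - 3\right) 4\right) - 672 = \left(-26 - 12\right) - 672 = -38 - 672 = -710$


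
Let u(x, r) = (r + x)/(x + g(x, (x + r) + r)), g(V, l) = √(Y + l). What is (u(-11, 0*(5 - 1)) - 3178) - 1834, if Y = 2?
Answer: -651439/130 + 33*I/130 ≈ -5011.1 + 0.25385*I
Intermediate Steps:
g(V, l) = √(2 + l)
u(x, r) = (r + x)/(x + √(2 + x + 2*r)) (u(x, r) = (r + x)/(x + √(2 + ((x + r) + r))) = (r + x)/(x + √(2 + ((r + x) + r))) = (r + x)/(x + √(2 + (x + 2*r))) = (r + x)/(x + √(2 + x + 2*r)))
(u(-11, 0*(5 - 1)) - 3178) - 1834 = ((0*(5 - 1) - 11)/(-11 + √(2 - 11 + 2*(0*(5 - 1)))) - 3178) - 1834 = ((0*4 - 11)/(-11 + √(2 - 11 + 2*(0*4))) - 3178) - 1834 = ((0 - 11)/(-11 + √(2 - 11 + 2*0)) - 3178) - 1834 = (-11/(-11 + √(2 - 11 + 0)) - 3178) - 1834 = (-11/(-11 + √(-9)) - 3178) - 1834 = (-11/(-11 + 3*I) - 3178) - 1834 = (((-11 - 3*I)/130)*(-11) - 3178) - 1834 = (-11*(-11 - 3*I)/130 - 3178) - 1834 = (-3178 - 11*(-11 - 3*I)/130) - 1834 = -5012 - 11*(-11 - 3*I)/130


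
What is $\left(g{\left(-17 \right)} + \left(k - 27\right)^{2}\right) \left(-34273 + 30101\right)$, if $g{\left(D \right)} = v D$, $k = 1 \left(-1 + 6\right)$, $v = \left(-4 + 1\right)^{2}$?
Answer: $-1380932$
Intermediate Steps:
$v = 9$ ($v = \left(-3\right)^{2} = 9$)
$k = 5$ ($k = 1 \cdot 5 = 5$)
$g{\left(D \right)} = 9 D$
$\left(g{\left(-17 \right)} + \left(k - 27\right)^{2}\right) \left(-34273 + 30101\right) = \left(9 \left(-17\right) + \left(5 - 27\right)^{2}\right) \left(-34273 + 30101\right) = \left(-153 + \left(-22\right)^{2}\right) \left(-4172\right) = \left(-153 + 484\right) \left(-4172\right) = 331 \left(-4172\right) = -1380932$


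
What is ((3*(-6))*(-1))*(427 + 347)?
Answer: 13932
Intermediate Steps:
((3*(-6))*(-1))*(427 + 347) = -18*(-1)*774 = 18*774 = 13932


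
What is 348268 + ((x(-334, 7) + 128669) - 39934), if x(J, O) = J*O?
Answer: 434665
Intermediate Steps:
348268 + ((x(-334, 7) + 128669) - 39934) = 348268 + ((-334*7 + 128669) - 39934) = 348268 + ((-2338 + 128669) - 39934) = 348268 + (126331 - 39934) = 348268 + 86397 = 434665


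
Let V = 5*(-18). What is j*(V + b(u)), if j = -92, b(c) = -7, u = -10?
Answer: 8924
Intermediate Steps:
V = -90
j*(V + b(u)) = -92*(-90 - 7) = -92*(-97) = 8924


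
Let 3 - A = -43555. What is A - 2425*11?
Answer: 16883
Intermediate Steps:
A = 43558 (A = 3 - 1*(-43555) = 3 + 43555 = 43558)
A - 2425*11 = 43558 - 2425*11 = 43558 - 1*26675 = 43558 - 26675 = 16883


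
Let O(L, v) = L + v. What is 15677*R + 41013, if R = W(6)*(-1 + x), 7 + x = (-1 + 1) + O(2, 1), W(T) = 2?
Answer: -115757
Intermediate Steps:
x = -4 (x = -7 + ((-1 + 1) + (2 + 1)) = -7 + (0 + 3) = -7 + 3 = -4)
R = -10 (R = 2*(-1 - 4) = 2*(-5) = -10)
15677*R + 41013 = 15677*(-10) + 41013 = -156770 + 41013 = -115757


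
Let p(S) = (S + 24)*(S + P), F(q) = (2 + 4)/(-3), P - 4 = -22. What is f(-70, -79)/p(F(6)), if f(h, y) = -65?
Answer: 13/88 ≈ 0.14773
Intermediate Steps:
P = -18 (P = 4 - 22 = -18)
F(q) = -2 (F(q) = -⅓*6 = -2)
p(S) = (-18 + S)*(24 + S) (p(S) = (S + 24)*(S - 18) = (24 + S)*(-18 + S) = (-18 + S)*(24 + S))
f(-70, -79)/p(F(6)) = -65/(-432 + (-2)² + 6*(-2)) = -65/(-432 + 4 - 12) = -65/(-440) = -65*(-1/440) = 13/88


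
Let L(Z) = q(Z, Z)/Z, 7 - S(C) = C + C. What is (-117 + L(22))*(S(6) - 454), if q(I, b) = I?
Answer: 53244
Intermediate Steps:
S(C) = 7 - 2*C (S(C) = 7 - (C + C) = 7 - 2*C)
L(Z) = 1 (L(Z) = Z/Z = 1)
(-117 + L(22))*(S(6) - 454) = (-117 + 1)*((7 - 2*6) - 454) = -116*((7 - 12) - 454) = -116*(-5 - 454) = -116*(-459) = 53244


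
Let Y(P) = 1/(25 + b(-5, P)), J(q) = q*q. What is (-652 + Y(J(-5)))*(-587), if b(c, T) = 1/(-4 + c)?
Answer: 85724893/224 ≈ 3.8270e+5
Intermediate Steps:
J(q) = q²
Y(P) = 9/224 (Y(P) = 1/(25 + 1/(-4 - 5)) = 1/(25 + 1/(-9)) = 1/(25 - ⅑) = 1/(224/9) = 9/224)
(-652 + Y(J(-5)))*(-587) = (-652 + 9/224)*(-587) = -146039/224*(-587) = 85724893/224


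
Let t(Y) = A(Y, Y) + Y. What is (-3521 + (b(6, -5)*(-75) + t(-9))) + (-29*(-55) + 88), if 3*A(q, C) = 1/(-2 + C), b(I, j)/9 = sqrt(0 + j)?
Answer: -60952/33 - 675*I*sqrt(5) ≈ -1847.0 - 1509.3*I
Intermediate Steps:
b(I, j) = 9*sqrt(j) (b(I, j) = 9*sqrt(0 + j) = 9*sqrt(j))
A(q, C) = 1/(3*(-2 + C))
t(Y) = Y + 1/(3*(-2 + Y)) (t(Y) = 1/(3*(-2 + Y)) + Y = Y + 1/(3*(-2 + Y)))
(-3521 + (b(6, -5)*(-75) + t(-9))) + (-29*(-55) + 88) = (-3521 + ((9*sqrt(-5))*(-75) + (1/3 - 9*(-2 - 9))/(-2 - 9))) + (-29*(-55) + 88) = (-3521 + ((9*(I*sqrt(5)))*(-75) + (1/3 - 9*(-11))/(-11))) + (1595 + 88) = (-3521 + ((9*I*sqrt(5))*(-75) - (1/3 + 99)/11)) + 1683 = (-3521 + (-675*I*sqrt(5) - 1/11*298/3)) + 1683 = (-3521 + (-675*I*sqrt(5) - 298/33)) + 1683 = (-3521 + (-298/33 - 675*I*sqrt(5))) + 1683 = (-116491/33 - 675*I*sqrt(5)) + 1683 = -60952/33 - 675*I*sqrt(5)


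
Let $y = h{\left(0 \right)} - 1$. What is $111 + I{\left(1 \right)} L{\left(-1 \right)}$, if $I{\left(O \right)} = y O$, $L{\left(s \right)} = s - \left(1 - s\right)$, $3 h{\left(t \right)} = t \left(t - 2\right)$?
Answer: $114$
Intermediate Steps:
$h{\left(t \right)} = \frac{t \left(-2 + t\right)}{3}$ ($h{\left(t \right)} = \frac{t \left(t - 2\right)}{3} = \frac{t \left(-2 + t\right)}{3}$)
$L{\left(s \right)} = -1 + 2 s$ ($L{\left(s \right)} = s + \left(-1 + s\right) = -1 + 2 s$)
$y = -1$ ($y = \frac{1}{3} \cdot 0 \left(-2 + 0\right) - 1 = \frac{1}{3} \cdot 0 \left(-2\right) - 1 = 0 - 1 = -1$)
$I{\left(O \right)} = - O$
$111 + I{\left(1 \right)} L{\left(-1 \right)} = 111 + \left(-1\right) 1 \left(-1 + 2 \left(-1\right)\right) = 111 - \left(-1 - 2\right) = 111 - -3 = 111 + 3 = 114$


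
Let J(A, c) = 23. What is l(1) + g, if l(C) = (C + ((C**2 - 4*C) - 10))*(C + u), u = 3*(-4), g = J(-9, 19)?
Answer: 155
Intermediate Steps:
g = 23
u = -12
l(C) = (-12 + C)*(-10 + C**2 - 3*C) (l(C) = (C + ((C**2 - 4*C) - 10))*(C - 12) = (C + (-10 + C**2 - 4*C))*(-12 + C) = (-10 + C**2 - 3*C)*(-12 + C) = (-12 + C)*(-10 + C**2 - 3*C))
l(1) + g = (120 + 1**3 - 15*1**2 + 26*1) + 23 = (120 + 1 - 15*1 + 26) + 23 = (120 + 1 - 15 + 26) + 23 = 132 + 23 = 155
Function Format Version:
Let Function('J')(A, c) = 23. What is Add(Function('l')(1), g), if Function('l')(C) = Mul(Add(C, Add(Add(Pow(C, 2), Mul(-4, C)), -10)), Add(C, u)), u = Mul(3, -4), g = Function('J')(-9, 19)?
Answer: 155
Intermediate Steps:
g = 23
u = -12
Function('l')(C) = Mul(Add(-12, C), Add(-10, Pow(C, 2), Mul(-3, C))) (Function('l')(C) = Mul(Add(C, Add(Add(Pow(C, 2), Mul(-4, C)), -10)), Add(C, -12)) = Mul(Add(C, Add(-10, Pow(C, 2), Mul(-4, C))), Add(-12, C)) = Mul(Add(-10, Pow(C, 2), Mul(-3, C)), Add(-12, C)) = Mul(Add(-12, C), Add(-10, Pow(C, 2), Mul(-3, C))))
Add(Function('l')(1), g) = Add(Add(120, Pow(1, 3), Mul(-15, Pow(1, 2)), Mul(26, 1)), 23) = Add(Add(120, 1, Mul(-15, 1), 26), 23) = Add(Add(120, 1, -15, 26), 23) = Add(132, 23) = 155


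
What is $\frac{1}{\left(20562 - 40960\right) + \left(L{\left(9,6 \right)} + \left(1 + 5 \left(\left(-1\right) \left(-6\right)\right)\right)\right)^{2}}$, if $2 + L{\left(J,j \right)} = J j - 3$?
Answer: $- \frac{1}{13998} \approx -7.1439 \cdot 10^{-5}$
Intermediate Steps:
$L{\left(J,j \right)} = -5 + J j$ ($L{\left(J,j \right)} = -2 + \left(J j - 3\right) = -2 + \left(-3 + J j\right) = -5 + J j$)
$\frac{1}{\left(20562 - 40960\right) + \left(L{\left(9,6 \right)} + \left(1 + 5 \left(\left(-1\right) \left(-6\right)\right)\right)\right)^{2}} = \frac{1}{\left(20562 - 40960\right) + \left(\left(-5 + 9 \cdot 6\right) + \left(1 + 5 \left(\left(-1\right) \left(-6\right)\right)\right)\right)^{2}} = \frac{1}{\left(20562 - 40960\right) + \left(\left(-5 + 54\right) + \left(1 + 5 \cdot 6\right)\right)^{2}} = \frac{1}{-20398 + \left(49 + \left(1 + 30\right)\right)^{2}} = \frac{1}{-20398 + \left(49 + 31\right)^{2}} = \frac{1}{-20398 + 80^{2}} = \frac{1}{-20398 + 6400} = \frac{1}{-13998} = - \frac{1}{13998}$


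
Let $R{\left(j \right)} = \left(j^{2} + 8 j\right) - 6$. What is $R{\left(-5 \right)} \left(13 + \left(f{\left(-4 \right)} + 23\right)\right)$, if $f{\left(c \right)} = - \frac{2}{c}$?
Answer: $- \frac{1533}{2} \approx -766.5$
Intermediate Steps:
$R{\left(j \right)} = -6 + j^{2} + 8 j$
$R{\left(-5 \right)} \left(13 + \left(f{\left(-4 \right)} + 23\right)\right) = \left(-6 + \left(-5\right)^{2} + 8 \left(-5\right)\right) \left(13 + \left(- \frac{2}{-4} + 23\right)\right) = \left(-6 + 25 - 40\right) \left(13 + \left(\left(-2\right) \left(- \frac{1}{4}\right) + 23\right)\right) = - 21 \left(13 + \left(\frac{1}{2} + 23\right)\right) = - 21 \left(13 + \frac{47}{2}\right) = \left(-21\right) \frac{73}{2} = - \frac{1533}{2}$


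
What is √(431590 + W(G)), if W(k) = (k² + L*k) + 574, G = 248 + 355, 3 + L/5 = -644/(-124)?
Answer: 19*√2135993/31 ≈ 895.76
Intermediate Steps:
L = 340/31 (L = -15 + 5*(-644/(-124)) = -15 + 5*(-644*(-1/124)) = -15 + 5*(161/31) = -15 + 805/31 = 340/31 ≈ 10.968)
G = 603
W(k) = 574 + k² + 340*k/31 (W(k) = (k² + 340*k/31) + 574 = 574 + k² + 340*k/31)
√(431590 + W(G)) = √(431590 + (574 + 603² + (340/31)*603)) = √(431590 + (574 + 363609 + 205020/31)) = √(431590 + 11494693/31) = √(24873983/31) = 19*√2135993/31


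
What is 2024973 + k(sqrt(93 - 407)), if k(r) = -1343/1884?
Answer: 3815047789/1884 ≈ 2.0250e+6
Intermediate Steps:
k(r) = -1343/1884 (k(r) = -1343*1/1884 = -1343/1884)
2024973 + k(sqrt(93 - 407)) = 2024973 - 1343/1884 = 3815047789/1884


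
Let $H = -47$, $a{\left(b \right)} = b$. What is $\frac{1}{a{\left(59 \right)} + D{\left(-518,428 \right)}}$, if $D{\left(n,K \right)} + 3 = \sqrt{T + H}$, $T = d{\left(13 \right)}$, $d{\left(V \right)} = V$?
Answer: $\frac{28}{1585} - \frac{i \sqrt{34}}{3170} \approx 0.017666 - 0.0018394 i$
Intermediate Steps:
$T = 13$
$D{\left(n,K \right)} = -3 + i \sqrt{34}$ ($D{\left(n,K \right)} = -3 + \sqrt{13 - 47} = -3 + \sqrt{-34} = -3 + i \sqrt{34}$)
$\frac{1}{a{\left(59 \right)} + D{\left(-518,428 \right)}} = \frac{1}{59 - \left(3 - i \sqrt{34}\right)} = \frac{1}{56 + i \sqrt{34}}$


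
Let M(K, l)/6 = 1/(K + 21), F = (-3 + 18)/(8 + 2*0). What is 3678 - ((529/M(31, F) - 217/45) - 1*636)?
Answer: -11963/45 ≈ -265.84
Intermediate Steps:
F = 15/8 (F = 15/(8 + 0) = 15/8 ≈ 1.8750)
M(K, l) = 6/(21 + K) (M(K, l) = 6/(K + 21) = 6/(21 + K))
3678 - ((529/M(31, F) - 217/45) - 1*636) = 3678 - ((529/((6/(21 + 31))) - 217/45) - 1*636) = 3678 - ((529/((6/52)) - 217*1/45) - 636) = 3678 - ((529/((6*(1/52))) - 217/45) - 636) = 3678 - ((529/(3/26) - 217/45) - 636) = 3678 - ((529*(26/3) - 217/45) - 636) = 3678 - ((13754/3 - 217/45) - 636) = 3678 - (206093/45 - 636) = 3678 - 1*177473/45 = 3678 - 177473/45 = -11963/45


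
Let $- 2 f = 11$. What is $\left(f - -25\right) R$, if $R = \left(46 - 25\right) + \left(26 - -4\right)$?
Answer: $\frac{1989}{2} \approx 994.5$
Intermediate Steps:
$f = - \frac{11}{2}$ ($f = \left(- \frac{1}{2}\right) 11 = - \frac{11}{2} \approx -5.5$)
$R = 51$ ($R = 21 + \left(26 + 4\right) = 21 + 30 = 51$)
$\left(f - -25\right) R = \left(- \frac{11}{2} - -25\right) 51 = \left(- \frac{11}{2} + 25\right) 51 = \frac{39}{2} \cdot 51 = \frac{1989}{2}$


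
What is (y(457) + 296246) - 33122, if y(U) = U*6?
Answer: 265866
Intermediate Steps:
y(U) = 6*U
(y(457) + 296246) - 33122 = (6*457 + 296246) - 33122 = (2742 + 296246) - 33122 = 298988 - 33122 = 265866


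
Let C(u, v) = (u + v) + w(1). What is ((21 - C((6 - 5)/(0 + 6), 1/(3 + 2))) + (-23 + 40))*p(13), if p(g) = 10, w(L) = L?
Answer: 1099/3 ≈ 366.33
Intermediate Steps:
C(u, v) = 1 + u + v (C(u, v) = (u + v) + 1 = 1 + u + v)
((21 - C((6 - 5)/(0 + 6), 1/(3 + 2))) + (-23 + 40))*p(13) = ((21 - (1 + (6 - 5)/(0 + 6) + 1/(3 + 2))) + (-23 + 40))*10 = ((21 - (1 + 1/6 + 1/5)) + 17)*10 = ((21 - 1*41/30) + 17)*10 = ((21 - 41/30) + 17)*10 = (589/30 + 17)*10 = (1099/30)*10 = 1099/3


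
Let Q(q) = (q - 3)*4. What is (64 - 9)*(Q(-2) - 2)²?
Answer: 26620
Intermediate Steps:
Q(q) = -12 + 4*q (Q(q) = (-3 + q)*4 = -12 + 4*q)
(64 - 9)*(Q(-2) - 2)² = (64 - 9)*((-12 + 4*(-2)) - 2)² = 55*((-12 - 8) - 2)² = 55*(-20 - 2)² = 55*(-22)² = 55*484 = 26620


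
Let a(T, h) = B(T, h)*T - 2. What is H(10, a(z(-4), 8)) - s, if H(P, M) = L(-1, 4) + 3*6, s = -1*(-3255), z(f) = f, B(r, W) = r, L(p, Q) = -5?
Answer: -3242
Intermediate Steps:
a(T, h) = -2 + T² (a(T, h) = T*T - 2 = T² - 2 = -2 + T²)
s = 3255
H(P, M) = 13 (H(P, M) = -5 + 3*6 = -5 + 18 = 13)
H(10, a(z(-4), 8)) - s = 13 - 1*3255 = 13 - 3255 = -3242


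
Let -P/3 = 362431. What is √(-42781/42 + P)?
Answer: I*√1919781654/42 ≈ 1043.2*I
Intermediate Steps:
P = -1087293 (P = -3*362431 = -1087293)
√(-42781/42 + P) = √(-42781/42 - 1087293) = √(-45709087/42) = I*√1919781654/42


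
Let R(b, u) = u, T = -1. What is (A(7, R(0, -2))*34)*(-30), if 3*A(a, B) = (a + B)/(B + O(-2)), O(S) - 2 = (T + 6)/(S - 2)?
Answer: 1360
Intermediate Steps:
O(S) = 2 + 5/(-2 + S) (O(S) = 2 + (-1 + 6)/(S - 2) = 2 + 5/(-2 + S))
A(a, B) = (B + a)/(3*(3/4 + B)) (A(a, B) = ((a + B)/(B + (1 + 2*(-2))/(-2 - 2)))/3 = ((B + a)/(B + (1 - 4)/(-4)))/3 = ((B + a)/(B - 1/4*(-3)))/3 = ((B + a)/(B + 3/4))/3 = ((B + a)/(3/4 + B))/3 = (B + a)/(3*(3/4 + B)))
(A(7, R(0, -2))*34)*(-30) = ((4*(-2 + 7)/(3*(3 + 4*(-2))))*34)*(-30) = (((4/3)*5/(3 - 8))*34)*(-30) = (((4/3)*5/(-5))*34)*(-30) = (((4/3)*(-1/5)*5)*34)*(-30) = -4/3*34*(-30) = -136/3*(-30) = 1360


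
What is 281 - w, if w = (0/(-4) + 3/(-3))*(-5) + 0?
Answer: 276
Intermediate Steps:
w = 5 (w = (0*(-¼) + 3*(-⅓))*(-5) + 0 = (0 - 1)*(-5) + 0 = -1*(-5) + 0 = 5 + 0 = 5)
281 - w = 281 - 1*5 = 281 - 5 = 276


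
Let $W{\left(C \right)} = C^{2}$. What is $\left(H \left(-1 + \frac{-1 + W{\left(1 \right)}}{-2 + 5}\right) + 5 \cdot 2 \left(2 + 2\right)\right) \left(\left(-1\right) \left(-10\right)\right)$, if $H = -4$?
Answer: $440$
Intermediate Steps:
$\left(H \left(-1 + \frac{-1 + W{\left(1 \right)}}{-2 + 5}\right) + 5 \cdot 2 \left(2 + 2\right)\right) \left(\left(-1\right) \left(-10\right)\right) = \left(- 4 \left(-1 + \frac{-1 + 1^{2}}{-2 + 5}\right) + 5 \cdot 2 \left(2 + 2\right)\right) \left(\left(-1\right) \left(-10\right)\right) = \left(- 4 \left(-1 + \frac{-1 + 1}{3}\right) + 10 \cdot 4\right) 10 = \left(- 4 \left(-1 + 0 \cdot \frac{1}{3}\right) + 40\right) 10 = \left(- 4 \left(-1 + 0\right) + 40\right) 10 = \left(\left(-4\right) \left(-1\right) + 40\right) 10 = \left(4 + 40\right) 10 = 44 \cdot 10 = 440$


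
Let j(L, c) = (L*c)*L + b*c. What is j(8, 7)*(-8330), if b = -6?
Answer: -3381980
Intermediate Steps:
j(L, c) = -6*c + c*L**2 (j(L, c) = (L*c)*L - 6*c = c*L**2 - 6*c = -6*c + c*L**2)
j(8, 7)*(-8330) = (7*(-6 + 8**2))*(-8330) = (7*(-6 + 64))*(-8330) = (7*58)*(-8330) = 406*(-8330) = -3381980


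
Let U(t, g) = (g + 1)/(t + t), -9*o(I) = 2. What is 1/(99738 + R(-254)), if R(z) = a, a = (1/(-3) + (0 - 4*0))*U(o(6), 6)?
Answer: 4/398973 ≈ 1.0026e-5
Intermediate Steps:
o(I) = -2/9 (o(I) = -⅑*2 = -2/9)
U(t, g) = (1 + g)/(2*t) (U(t, g) = (1 + g)/((2*t)) = (1 + g)*(1/(2*t)) = (1 + g)/(2*t))
a = 21/4 (a = (1/(-3) + (0 - 4*0))*((1 + 6)/(2*(-2/9))) = (-⅓ + (0 + 0))*((½)*(-9/2)*7) = (-⅓ + 0)*(-63/4) = -⅓*(-63/4) = 21/4 ≈ 5.2500)
R(z) = 21/4
1/(99738 + R(-254)) = 1/(99738 + 21/4) = 1/(398973/4) = 4/398973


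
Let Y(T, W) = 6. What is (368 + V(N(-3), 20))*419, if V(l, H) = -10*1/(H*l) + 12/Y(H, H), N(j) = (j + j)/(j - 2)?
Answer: 1858265/12 ≈ 1.5486e+5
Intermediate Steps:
N(j) = 2*j/(-2 + j) (N(j) = (2*j)/(-2 + j) = 2*j/(-2 + j))
V(l, H) = 2 - 10/(H*l) (V(l, H) = -10*1/(H*l) + 12/6 = -10*1/(H*l) + 12*(1/6) = -10/(H*l) + 2 = 2 - 10/(H*l))
(368 + V(N(-3), 20))*419 = (368 + (2 - 10/(20*2*(-3)/(-2 - 3))))*419 = (368 + (2 - 10*1/20/2*(-3)/(-5)))*419 = (368 + (2 - 10*1/20/2*(-3)*(-1/5)))*419 = (368 + (2 - 10*1/20/6/5))*419 = (368 + (2 - 10*1/20*5/6))*419 = (368 + (2 - 5/12))*419 = (368 + 19/12)*419 = (4435/12)*419 = 1858265/12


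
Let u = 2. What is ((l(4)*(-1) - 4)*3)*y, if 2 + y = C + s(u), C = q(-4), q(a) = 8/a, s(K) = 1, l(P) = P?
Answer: 72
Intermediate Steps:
C = -2 (C = 8/(-4) = 8*(-¼) = -2)
y = -3 (y = -2 + (-2 + 1) = -2 - 1 = -3)
((l(4)*(-1) - 4)*3)*y = ((4*(-1) - 4)*3)*(-3) = ((-4 - 4)*3)*(-3) = -8*3*(-3) = -24*(-3) = 72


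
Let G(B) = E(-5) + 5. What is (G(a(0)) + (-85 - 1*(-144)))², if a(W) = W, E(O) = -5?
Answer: 3481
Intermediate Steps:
G(B) = 0 (G(B) = -5 + 5 = 0)
(G(a(0)) + (-85 - 1*(-144)))² = (0 + (-85 - 1*(-144)))² = (0 + (-85 + 144))² = (0 + 59)² = 59² = 3481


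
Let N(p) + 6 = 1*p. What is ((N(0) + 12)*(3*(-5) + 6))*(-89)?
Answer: 4806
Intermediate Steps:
N(p) = -6 + p (N(p) = -6 + 1*p = -6 + p)
((N(0) + 12)*(3*(-5) + 6))*(-89) = (((-6 + 0) + 12)*(3*(-5) + 6))*(-89) = ((-6 + 12)*(-15 + 6))*(-89) = (6*(-9))*(-89) = -54*(-89) = 4806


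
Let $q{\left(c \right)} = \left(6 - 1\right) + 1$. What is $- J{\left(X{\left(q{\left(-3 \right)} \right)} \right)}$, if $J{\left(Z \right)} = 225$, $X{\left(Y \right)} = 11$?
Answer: $-225$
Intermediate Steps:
$q{\left(c \right)} = 6$ ($q{\left(c \right)} = 5 + 1 = 6$)
$- J{\left(X{\left(q{\left(-3 \right)} \right)} \right)} = \left(-1\right) 225 = -225$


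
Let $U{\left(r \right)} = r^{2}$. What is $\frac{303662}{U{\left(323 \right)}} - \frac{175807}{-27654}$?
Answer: $\frac{26739237451}{2885114166} \approx 9.268$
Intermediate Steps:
$\frac{303662}{U{\left(323 \right)}} - \frac{175807}{-27654} = \frac{303662}{323^{2}} - \frac{175807}{-27654} = \frac{303662}{104329} - - \frac{175807}{27654} = 303662 \cdot \frac{1}{104329} + \frac{175807}{27654} = \frac{303662}{104329} + \frac{175807}{27654} = \frac{26739237451}{2885114166}$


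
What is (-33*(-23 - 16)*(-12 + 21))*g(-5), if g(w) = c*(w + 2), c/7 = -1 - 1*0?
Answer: 243243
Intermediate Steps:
c = -7 (c = 7*(-1 - 1*0) = 7*(-1 + 0) = 7*(-1) = -7)
g(w) = -14 - 7*w (g(w) = -7*(w + 2) = -7*(2 + w) = -14 - 7*w)
(-33*(-23 - 16)*(-12 + 21))*g(-5) = (-33*(-23 - 16)*(-12 + 21))*(-14 - 7*(-5)) = (-(-1287)*9)*(-14 + 35) = -33*(-351)*21 = 11583*21 = 243243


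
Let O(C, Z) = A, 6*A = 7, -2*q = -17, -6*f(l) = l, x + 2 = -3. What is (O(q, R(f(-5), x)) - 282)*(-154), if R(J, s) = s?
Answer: 129745/3 ≈ 43248.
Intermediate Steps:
x = -5 (x = -2 - 3 = -5)
f(l) = -l/6
q = 17/2 (q = -1/2*(-17) = 17/2 ≈ 8.5000)
A = 7/6 (A = (1/6)*7 = 7/6 ≈ 1.1667)
O(C, Z) = 7/6
(O(q, R(f(-5), x)) - 282)*(-154) = (7/6 - 282)*(-154) = -1685/6*(-154) = 129745/3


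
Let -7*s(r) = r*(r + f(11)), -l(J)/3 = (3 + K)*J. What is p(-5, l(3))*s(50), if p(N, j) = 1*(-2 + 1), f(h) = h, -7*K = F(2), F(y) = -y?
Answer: 3050/7 ≈ 435.71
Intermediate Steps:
K = 2/7 (K = -(-1)*2/7 = -1/7*(-2) = 2/7 ≈ 0.28571)
l(J) = -69*J/7 (l(J) = -3*(3 + 2/7)*J = -69*J/7)
p(N, j) = -1 (p(N, j) = 1*(-1) = -1)
s(r) = -r*(11 + r)/7 (s(r) = -r*(r + 11)/7 = -r*(11 + r)/7)
p(-5, l(3))*s(50) = -(-1)*50*(11 + 50)/7 = -(-1)*50*61/7 = -1*(-3050/7) = 3050/7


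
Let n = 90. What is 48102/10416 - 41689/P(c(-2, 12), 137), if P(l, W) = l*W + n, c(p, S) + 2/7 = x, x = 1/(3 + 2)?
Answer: -2511065077/4754904 ≈ -528.10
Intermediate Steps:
x = ⅕ (x = 1/5 = ⅕ ≈ 0.20000)
c(p, S) = -3/35 (c(p, S) = -2/7 + ⅕ = -3/35)
P(l, W) = 90 + W*l (P(l, W) = l*W + 90 = W*l + 90 = 90 + W*l)
48102/10416 - 41689/P(c(-2, 12), 137) = 48102/10416 - 41689/(90 + 137*(-3/35)) = 48102*(1/10416) - 41689/(90 - 411/35) = 8017/1736 - 41689/2739/35 = 8017/1736 - 41689*35/2739 = 8017/1736 - 1459115/2739 = -2511065077/4754904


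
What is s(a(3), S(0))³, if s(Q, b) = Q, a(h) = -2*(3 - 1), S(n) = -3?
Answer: -64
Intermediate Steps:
a(h) = -4 (a(h) = -2*2 = -4)
s(a(3), S(0))³ = (-4)³ = -64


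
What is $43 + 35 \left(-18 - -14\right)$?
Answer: $-97$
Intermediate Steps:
$43 + 35 \left(-18 - -14\right) = 43 + 35 \left(-18 + 14\right) = 43 + 35 \left(-4\right) = 43 - 140 = -97$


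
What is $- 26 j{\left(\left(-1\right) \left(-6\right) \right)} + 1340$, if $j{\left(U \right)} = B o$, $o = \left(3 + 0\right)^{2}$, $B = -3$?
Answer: $2042$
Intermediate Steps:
$o = 9$ ($o = 3^{2} = 9$)
$j{\left(U \right)} = -27$ ($j{\left(U \right)} = \left(-3\right) 9 = -27$)
$- 26 j{\left(\left(-1\right) \left(-6\right) \right)} + 1340 = \left(-26\right) \left(-27\right) + 1340 = 702 + 1340 = 2042$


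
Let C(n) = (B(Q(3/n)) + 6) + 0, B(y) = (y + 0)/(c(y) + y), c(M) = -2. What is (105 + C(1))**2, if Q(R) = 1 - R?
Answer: 49729/4 ≈ 12432.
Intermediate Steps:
B(y) = y/(-2 + y) (B(y) = (y + 0)/(-2 + y) = y/(-2 + y))
C(n) = 6 + (1 - 3/n)/(-1 - 3/n) (C(n) = ((1 - 3/n)/(-2 + (1 - 3/n)) + 6) + 0 = ((1 - 3/n)/(-1 - 3/n) + 6) + 0 = (6 + (1 - 3/n)/(-1 - 3/n)) + 0 = 6 + (1 - 3/n)/(-1 - 3/n))
(105 + C(1))**2 = (105 + (21 + 5*1)/(3 + 1))**2 = (105 + (21 + 5)/4)**2 = (105 + (1/4)*26)**2 = (105 + 13/2)**2 = (223/2)**2 = 49729/4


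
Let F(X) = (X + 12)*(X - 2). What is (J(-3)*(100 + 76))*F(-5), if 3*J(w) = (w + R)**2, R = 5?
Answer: -34496/3 ≈ -11499.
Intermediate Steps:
F(X) = (-2 + X)*(12 + X) (F(X) = (12 + X)*(-2 + X) = (-2 + X)*(12 + X))
J(w) = (5 + w)**2/3 (J(w) = (w + 5)**2/3 = (5 + w)**2/3)
(J(-3)*(100 + 76))*F(-5) = (((5 - 3)**2/3)*(100 + 76))*(-24 + (-5)**2 + 10*(-5)) = (((1/3)*2**2)*176)*(-24 + 25 - 50) = (((1/3)*4)*176)*(-49) = ((4/3)*176)*(-49) = (704/3)*(-49) = -34496/3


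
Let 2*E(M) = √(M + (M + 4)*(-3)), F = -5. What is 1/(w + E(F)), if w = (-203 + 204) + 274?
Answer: 550/151251 - I*√2/151251 ≈ 0.0036363 - 9.3501e-6*I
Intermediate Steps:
w = 275 (w = 1 + 274 = 275)
E(M) = √(-12 - 2*M)/2 (E(M) = √(M + (M + 4)*(-3))/2 = √(M + (4 + M)*(-3))/2 = √(M + (-12 - 3*M))/2 = √(-12 - 2*M)/2)
1/(w + E(F)) = 1/(275 + √(-12 - 2*(-5))/2) = 1/(275 + √(-12 + 10)/2) = 1/(275 + √(-2)/2) = 1/(275 + (I*√2)/2) = 1/(275 + I*√2/2)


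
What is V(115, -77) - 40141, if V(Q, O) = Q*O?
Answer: -48996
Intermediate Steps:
V(Q, O) = O*Q
V(115, -77) - 40141 = -77*115 - 40141 = -8855 - 40141 = -48996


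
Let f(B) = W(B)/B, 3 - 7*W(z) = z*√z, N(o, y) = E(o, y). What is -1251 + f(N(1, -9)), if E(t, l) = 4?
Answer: -35033/28 ≈ -1251.2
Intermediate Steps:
N(o, y) = 4
W(z) = 3/7 - z^(3/2)/7 (W(z) = 3/7 - z*√z/7 = 3/7 - z^(3/2)/7)
f(B) = (3/7 - B^(3/2)/7)/B
-1251 + f(N(1, -9)) = -1251 + (⅐)*(3 - 4^(3/2))/4 = -1251 + (⅐)*(¼)*(3 - 1*8) = -1251 + (⅐)*(¼)*(3 - 8) = -1251 + (⅐)*(¼)*(-5) = -1251 - 5/28 = -35033/28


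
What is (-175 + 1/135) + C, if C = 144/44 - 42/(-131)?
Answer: -33343154/194535 ≈ -171.40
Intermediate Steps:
C = 5178/1441 (C = 144*(1/44) - 42*(-1/131) = 36/11 + 42/131 = 5178/1441 ≈ 3.5933)
(-175 + 1/135) + C = (-175 + 1/135) + 5178/1441 = -23624/135 + 5178/1441 = -33343154/194535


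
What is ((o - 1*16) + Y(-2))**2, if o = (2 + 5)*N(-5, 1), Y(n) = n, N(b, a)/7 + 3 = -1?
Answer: 45796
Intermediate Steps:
N(b, a) = -28 (N(b, a) = -21 + 7*(-1) = -21 - 7 = -28)
o = -196 (o = (2 + 5)*(-28) = 7*(-28) = -196)
((o - 1*16) + Y(-2))**2 = ((-196 - 1*16) - 2)**2 = ((-196 - 16) - 2)**2 = (-212 - 2)**2 = (-214)**2 = 45796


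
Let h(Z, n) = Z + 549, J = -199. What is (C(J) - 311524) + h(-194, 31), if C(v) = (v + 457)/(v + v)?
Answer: -61922760/199 ≈ -3.1117e+5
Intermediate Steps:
C(v) = (457 + v)/(2*v) (C(v) = (457 + v)/((2*v)) = (457 + v)*(1/(2*v)) = (457 + v)/(2*v))
h(Z, n) = 549 + Z
(C(J) - 311524) + h(-194, 31) = ((1/2)*(457 - 199)/(-199) - 311524) + (549 - 194) = ((1/2)*(-1/199)*258 - 311524) + 355 = (-129/199 - 311524) + 355 = -61993405/199 + 355 = -61922760/199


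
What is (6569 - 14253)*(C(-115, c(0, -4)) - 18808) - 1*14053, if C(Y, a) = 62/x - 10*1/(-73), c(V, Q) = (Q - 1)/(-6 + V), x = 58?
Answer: 305900895171/2117 ≈ 1.4450e+8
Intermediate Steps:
c(V, Q) = (-1 + Q)/(-6 + V)
C(Y, a) = 2553/2117 (C(Y, a) = 62/58 - 10*1/(-73) = 62*(1/58) - 10*(-1/73) = 31/29 + 10/73 = 2553/2117)
(6569 - 14253)*(C(-115, c(0, -4)) - 18808) - 1*14053 = (6569 - 14253)*(2553/2117 - 18808) - 1*14053 = -7684*(-39813983/2117) - 14053 = 305930645372/2117 - 14053 = 305900895171/2117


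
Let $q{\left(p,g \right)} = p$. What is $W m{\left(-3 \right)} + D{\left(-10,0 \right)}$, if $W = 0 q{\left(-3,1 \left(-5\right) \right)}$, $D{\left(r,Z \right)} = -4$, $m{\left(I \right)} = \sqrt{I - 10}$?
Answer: $-4$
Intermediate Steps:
$m{\left(I \right)} = \sqrt{-10 + I}$
$W = 0$ ($W = 0 \left(-3\right) = 0$)
$W m{\left(-3 \right)} + D{\left(-10,0 \right)} = 0 \sqrt{-10 - 3} - 4 = 0 \sqrt{-13} - 4 = 0 i \sqrt{13} - 4 = 0 - 4 = -4$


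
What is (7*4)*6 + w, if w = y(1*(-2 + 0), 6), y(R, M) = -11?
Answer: 157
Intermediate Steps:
w = -11
(7*4)*6 + w = (7*4)*6 - 11 = 28*6 - 11 = 168 - 11 = 157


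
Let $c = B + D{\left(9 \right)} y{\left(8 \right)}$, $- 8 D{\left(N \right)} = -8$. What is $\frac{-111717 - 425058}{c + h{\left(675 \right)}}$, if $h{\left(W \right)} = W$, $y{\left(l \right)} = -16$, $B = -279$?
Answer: $- \frac{107355}{76} \approx -1412.6$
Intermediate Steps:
$D{\left(N \right)} = 1$ ($D{\left(N \right)} = \left(- \frac{1}{8}\right) \left(-8\right) = 1$)
$c = -295$ ($c = -279 + 1 \left(-16\right) = -279 - 16 = -295$)
$\frac{-111717 - 425058}{c + h{\left(675 \right)}} = \frac{-111717 - 425058}{-295 + 675} = - \frac{536775}{380} = \left(-536775\right) \frac{1}{380} = - \frac{107355}{76}$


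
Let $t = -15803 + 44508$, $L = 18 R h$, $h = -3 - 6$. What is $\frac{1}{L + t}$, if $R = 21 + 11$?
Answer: $\frac{1}{23521} \approx 4.2515 \cdot 10^{-5}$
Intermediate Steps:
$R = 32$
$h = -9$
$L = -5184$ ($L = 18 \cdot 32 \left(-9\right) = 576 \left(-9\right) = -5184$)
$t = 28705$
$\frac{1}{L + t} = \frac{1}{-5184 + 28705} = \frac{1}{23521}$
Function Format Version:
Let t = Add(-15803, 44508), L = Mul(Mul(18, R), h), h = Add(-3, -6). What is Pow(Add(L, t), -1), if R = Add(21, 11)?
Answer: Rational(1, 23521) ≈ 4.2515e-5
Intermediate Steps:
R = 32
h = -9
L = -5184 (L = Mul(Mul(18, 32), -9) = Mul(576, -9) = -5184)
t = 28705
Pow(Add(L, t), -1) = Pow(Add(-5184, 28705), -1) = Pow(23521, -1) = Rational(1, 23521)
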